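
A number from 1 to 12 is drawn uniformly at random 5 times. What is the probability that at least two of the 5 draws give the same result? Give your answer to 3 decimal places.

0.618

P(all 5 different) = 12/12 · 11/12 · ··· · 8/12 ≈ 0.382.
P(at least two equal) = 1 − 0.382 = 0.618.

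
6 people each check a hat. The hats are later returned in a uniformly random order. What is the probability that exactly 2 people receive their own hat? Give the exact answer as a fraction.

Choose which 2 of the 6 are fixed: C(6,2) = 15 ways.
The remaining 4 must have no fixed point: D(4) = 9.
P = 15·9/720 = 3/16.

3/16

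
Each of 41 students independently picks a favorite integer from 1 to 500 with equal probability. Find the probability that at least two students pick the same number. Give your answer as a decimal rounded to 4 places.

0.8148

It's easier to compute the probability that all 41 are distinct.
P(all distinct) = 500/500 · 499/500 · ··· · 460/500 ≈ 0.1852.
So the probability of at least one match is 1 − 0.1852 = 0.8148.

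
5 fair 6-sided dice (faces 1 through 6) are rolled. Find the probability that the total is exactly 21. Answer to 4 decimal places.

There are 6^5 = 7776 equally likely outcomes.
The number of ordered 5-tuples from {1,…,6} summing to 21 is 540.
P(sum = 21) = 540/7776 = 5/72 ≈ 0.0694.

0.0694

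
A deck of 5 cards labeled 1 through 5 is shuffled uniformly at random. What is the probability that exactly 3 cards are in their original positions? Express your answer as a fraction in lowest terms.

Choose which 3 of the 5 are fixed: C(5,3) = 10 ways.
The remaining 2 must have no fixed point: D(2) = 1.
P = 10·1/120 = 1/12.

1/12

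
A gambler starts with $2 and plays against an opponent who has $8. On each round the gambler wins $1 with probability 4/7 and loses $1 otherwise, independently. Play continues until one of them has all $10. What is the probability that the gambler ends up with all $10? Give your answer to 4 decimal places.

Let r = q/p = (3/7)/(4/7) = 3/4. The recurrence P(i) = p·P(i+1) + q·P(i−1) with P(0)=0, P(10)=1 gives P(i) = (1 − r^i)/(1 − r^10).
P(2) = (1 − (3/4)^2) / (1 − (3/4)^10) = 65536/141361 ≈ 0.4636.

0.4636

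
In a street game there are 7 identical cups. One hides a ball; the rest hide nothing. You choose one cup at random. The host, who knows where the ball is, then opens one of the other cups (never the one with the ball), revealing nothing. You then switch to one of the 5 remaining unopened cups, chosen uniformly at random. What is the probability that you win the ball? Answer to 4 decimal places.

0.1714

Your original cup holds the ball with probability 1/7, so the other 6 collectively hold it with probability 6/7.
The host can always find an empty cup to open, so this doesn't change that 6/7; it is now spread over the 5 remaining unopened cups.
P(win by switching) = (6/7) · (1/5) = 6/35 ≈ 0.1714.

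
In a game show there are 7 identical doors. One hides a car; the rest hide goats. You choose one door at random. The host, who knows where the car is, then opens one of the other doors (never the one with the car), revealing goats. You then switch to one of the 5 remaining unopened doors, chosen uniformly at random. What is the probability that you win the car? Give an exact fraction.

Your original door holds the car with probability 1/7, so the other 6 collectively hold it with probability 6/7.
The host can always find an empty door to open, so this doesn't change that 6/7; it is now spread over the 5 remaining unopened doors.
P(win by switching) = (6/7) · (1/5) = 6/35.

6/35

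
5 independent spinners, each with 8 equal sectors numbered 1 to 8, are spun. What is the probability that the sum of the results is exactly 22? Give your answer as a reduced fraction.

615/8192

There are 8^5 = 32768 equally likely outcomes.
The number of ordered 5-tuples from {1,…,8} summing to 22 is 2460.
P(sum = 22) = 2460/32768 = 615/8192.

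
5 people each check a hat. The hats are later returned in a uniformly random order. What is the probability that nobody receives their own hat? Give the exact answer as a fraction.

This is the derangement probability: permutations of 5 with no fixed point.
D(5) = 5! · (1 − 1/1! + 1/2! − ··· + (−1)^5/5!) = 44.
P = 44/120 = 11/30.

11/30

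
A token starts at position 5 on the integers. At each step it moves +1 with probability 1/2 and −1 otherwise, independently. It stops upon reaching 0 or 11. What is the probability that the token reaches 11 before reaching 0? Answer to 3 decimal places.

0.455

With a fair step, P(i) = ½P(i−1) + ½P(i+1) with P(0)=0, P(11)=1 has the linear solution P(i) = i/11.
P(5) = 5/11 ≈ 0.455.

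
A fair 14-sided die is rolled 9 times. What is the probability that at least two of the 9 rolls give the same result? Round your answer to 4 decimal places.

0.9648

P(all 9 different) = 14/14 · 13/14 · ··· · 6/14 ≈ 0.0352.
P(at least two equal) = 1 − 0.0352 = 0.9648.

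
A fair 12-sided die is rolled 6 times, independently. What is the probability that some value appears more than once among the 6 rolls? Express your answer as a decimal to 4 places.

P(all 6 different) = 12/12 · 11/12 · ··· · 7/12 ≈ 0.2228.
P(at least two equal) = 1 − 0.2228 = 0.7772.

0.7772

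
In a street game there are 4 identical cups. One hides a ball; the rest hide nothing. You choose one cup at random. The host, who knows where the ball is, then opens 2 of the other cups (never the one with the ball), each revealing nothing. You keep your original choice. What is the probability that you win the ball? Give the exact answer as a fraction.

The host can always open 2 empty cups regardless of your choice, so the reveals give no information about your original cup.
P(win by staying) = 1/4.

1/4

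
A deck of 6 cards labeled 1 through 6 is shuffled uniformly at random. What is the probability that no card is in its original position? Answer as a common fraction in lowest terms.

53/144

This is the derangement probability: permutations of 6 with no fixed point.
D(6) = 6! · (1 − 1/1! + 1/2! − ··· + (−1)^6/6!) = 265.
P = 265/720 = 53/144.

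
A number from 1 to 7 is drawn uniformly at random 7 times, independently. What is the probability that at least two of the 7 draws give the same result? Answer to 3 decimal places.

P(all 7 different) = 7/7 · 6/7 · ··· · 1/7 ≈ 0.006.
P(at least two equal) = 1 − 0.006 = 0.994.

0.994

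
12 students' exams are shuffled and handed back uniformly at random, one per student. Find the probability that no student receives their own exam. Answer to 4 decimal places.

0.3679

This is the derangement probability: permutations of 12 with no fixed point.
D(12) = 12! · (1 − 1/1! + 1/2! − ··· + (−1)^12/12!) = 176214841.
P = 176214841/479001600 = 16019531/43545600 ≈ 0.3679.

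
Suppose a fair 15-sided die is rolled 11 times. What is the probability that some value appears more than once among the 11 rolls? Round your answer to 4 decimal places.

P(all 11 different) = 15/15 · 14/15 · ··· · 5/15 ≈ 0.0063.
P(at least two equal) = 1 − 0.0063 = 0.9937.

0.9937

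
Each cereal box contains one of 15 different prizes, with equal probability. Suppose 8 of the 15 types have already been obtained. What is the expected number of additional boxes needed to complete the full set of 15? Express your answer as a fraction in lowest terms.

1089/28

Starting from 8 distinct types, each trial gives a new one with probability (15−i)/15 when i types are held, so the wait for the next new type is 15/(15−i).
E = 15/7 + 15/6 + 15/5 + 15/4 + 15/3 + 15/2 + 15/1 = 1089/28.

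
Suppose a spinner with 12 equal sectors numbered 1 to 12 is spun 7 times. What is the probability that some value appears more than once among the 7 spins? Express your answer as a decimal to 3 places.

P(all 7 different) = 12/12 · 11/12 · ··· · 6/12 ≈ 0.111.
P(at least two equal) = 1 − 0.111 = 0.889.

0.889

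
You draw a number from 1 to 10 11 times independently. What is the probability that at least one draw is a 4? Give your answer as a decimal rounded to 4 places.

P(no draw is a 4) = (9/10)^11 ≈ 0.3138.
P(at least one) = 1 − 0.3138 = 0.6862.

0.6862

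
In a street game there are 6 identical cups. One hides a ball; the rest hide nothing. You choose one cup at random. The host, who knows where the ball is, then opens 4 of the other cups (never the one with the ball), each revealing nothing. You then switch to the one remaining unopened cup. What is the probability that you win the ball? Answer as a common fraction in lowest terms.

Your original cup holds the ball with probability 1/6, so the other 5 collectively hold it with probability 5/6.
The host can always find 4 empty cups to open, so the reveals don't change that 5/6; it is now spread over the 1 remaining unopened cup.
P(win by switching) = (5/6) · (1/1) = 5/6.

5/6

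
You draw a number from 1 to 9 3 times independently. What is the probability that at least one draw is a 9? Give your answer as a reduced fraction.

P(no draw is a 9) = (8/9)^3 = 512/729.
P(at least one) = 1 − 512/729 = 217/729.

217/729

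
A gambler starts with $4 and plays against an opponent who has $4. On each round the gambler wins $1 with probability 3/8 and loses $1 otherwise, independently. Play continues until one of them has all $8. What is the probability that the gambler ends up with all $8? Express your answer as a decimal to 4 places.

Let r = q/p = (5/8)/(3/8) = 5/3. The recurrence P(i) = p·P(i+1) + q·P(i−1) with P(0)=0, P(8)=1 gives P(i) = (1 − r^i)/(1 − r^8).
P(4) = (1 − (5/3)^4) / (1 − (5/3)^8) = 81/706 ≈ 0.1147.

0.1147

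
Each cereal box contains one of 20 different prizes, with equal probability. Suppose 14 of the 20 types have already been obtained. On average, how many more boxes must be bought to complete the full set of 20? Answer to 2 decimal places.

Starting from 14 distinct types, each trial gives a new one with probability (20−i)/20 when i types are held, so the wait for the next new type is 20/(20−i).
E = 20/6 + 20/5 + 20/4 + 20/3 + 20/2 + 20/1 = 49 ≈ 49.00.

49.00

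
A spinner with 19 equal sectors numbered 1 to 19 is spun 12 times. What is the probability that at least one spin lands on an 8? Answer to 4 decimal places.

P(no spin lands on an 8) = (18/19)^12 ≈ 0.5227.
P(at least one) = 1 − 0.5227 = 0.4773.

0.4773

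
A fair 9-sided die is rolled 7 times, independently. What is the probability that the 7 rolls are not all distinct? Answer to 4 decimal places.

P(all 7 different) = 9/9 · 8/9 · ··· · 3/9 ≈ 0.0379.
P(at least two equal) = 1 − 0.0379 = 0.9621.

0.9621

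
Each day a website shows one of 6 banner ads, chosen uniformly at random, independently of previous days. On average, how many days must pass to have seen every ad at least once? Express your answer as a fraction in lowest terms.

147/10

After i distinct types are collected, each trial gives a new one with probability (6−i)/6, so the expected wait for the next new type is 6/(6−i).
E = 6/6 + 6/5 + 6/4 + 6/3 + 6/2 + 6/1 = 147/10.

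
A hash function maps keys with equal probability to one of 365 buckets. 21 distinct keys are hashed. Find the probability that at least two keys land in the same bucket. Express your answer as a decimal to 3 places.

0.444

It's easier to compute the probability that all 21 are distinct.
P(all distinct) = 365/365 · 364/365 · ··· · 345/365 ≈ 0.556.
So the probability of at least one match is 1 − 0.556 = 0.444.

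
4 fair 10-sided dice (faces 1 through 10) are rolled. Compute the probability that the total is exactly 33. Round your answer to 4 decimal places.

0.0120

There are 10^4 = 10000 equally likely outcomes.
The number of ordered 4-tuples from {1,…,10} summing to 33 is 120.
P(sum = 33) = 120/10000 = 3/250 ≈ 0.0120.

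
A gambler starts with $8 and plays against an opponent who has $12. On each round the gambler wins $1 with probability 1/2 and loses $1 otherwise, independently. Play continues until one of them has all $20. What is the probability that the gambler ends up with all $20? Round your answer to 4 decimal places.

With a fair step, P(i) = ½P(i−1) + ½P(i+1) with P(0)=0, P(20)=1 has the linear solution P(i) = i/20.
P(8) = 8/20 = 2/5 ≈ 0.4000.

0.4000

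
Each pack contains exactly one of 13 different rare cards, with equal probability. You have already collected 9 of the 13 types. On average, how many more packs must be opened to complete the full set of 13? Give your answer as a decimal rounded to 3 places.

Starting from 9 distinct types, each trial gives a new one with probability (13−i)/13 when i types are held, so the wait for the next new type is 13/(13−i).
E = 13/4 + 13/3 + 13/2 + 13/1 = 325/12 ≈ 27.083.

27.083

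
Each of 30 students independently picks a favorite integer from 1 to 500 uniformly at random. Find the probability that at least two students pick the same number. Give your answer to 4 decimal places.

0.5884

It's easier to compute the probability that all 30 are distinct.
P(all distinct) = 500/500 · 499/500 · ··· · 471/500 ≈ 0.4116.
So the probability of at least one match is 1 − 0.4116 = 0.5884.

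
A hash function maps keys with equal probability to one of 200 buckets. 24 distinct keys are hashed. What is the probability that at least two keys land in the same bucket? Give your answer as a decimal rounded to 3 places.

It's easier to compute the probability that all 24 are distinct.
P(all distinct) = 200/200 · 199/200 · ··· · 177/200 ≈ 0.238.
So the probability of at least one match is 1 − 0.238 = 0.762.

0.762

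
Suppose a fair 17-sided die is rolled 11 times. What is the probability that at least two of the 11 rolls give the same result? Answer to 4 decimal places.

0.9856

P(all 11 different) = 17/17 · 16/17 · ··· · 7/17 ≈ 0.0144.
P(at least two equal) = 1 − 0.0144 = 0.9856.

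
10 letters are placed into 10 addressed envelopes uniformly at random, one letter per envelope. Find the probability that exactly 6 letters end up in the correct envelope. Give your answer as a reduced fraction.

Choose which 6 of the 10 are fixed: C(10,6) = 210 ways.
The remaining 4 must have no fixed point: D(4) = 9.
P = 210·9/3628800 = 1/1920.

1/1920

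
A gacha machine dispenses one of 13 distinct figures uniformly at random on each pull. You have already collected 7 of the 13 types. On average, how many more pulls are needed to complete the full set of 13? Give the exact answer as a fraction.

Starting from 7 distinct types, each trial gives a new one with probability (13−i)/13 when i types are held, so the wait for the next new type is 13/(13−i).
E = 13/6 + 13/5 + 13/4 + 13/3 + 13/2 + 13/1 = 637/20.

637/20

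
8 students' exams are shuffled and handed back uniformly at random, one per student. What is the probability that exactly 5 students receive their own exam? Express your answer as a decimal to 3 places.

0.003

Choose which 5 of the 8 are fixed: C(8,5) = 56 ways.
The remaining 3 must have no fixed point: D(3) = 2.
P = 56·2/40320 = 1/360 ≈ 0.003.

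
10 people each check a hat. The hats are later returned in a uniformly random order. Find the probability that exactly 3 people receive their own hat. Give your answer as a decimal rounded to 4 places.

0.0613

Choose which 3 of the 10 are fixed: C(10,3) = 120 ways.
The remaining 7 must have no fixed point: D(7) = 1854.
P = 120·1854/3628800 = 103/1680 ≈ 0.0613.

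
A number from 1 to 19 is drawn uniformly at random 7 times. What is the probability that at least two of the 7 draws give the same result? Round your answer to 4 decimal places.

0.7159

P(all 7 different) = 19/19 · 18/19 · ··· · 13/19 ≈ 0.2841.
P(at least two equal) = 1 − 0.2841 = 0.7159.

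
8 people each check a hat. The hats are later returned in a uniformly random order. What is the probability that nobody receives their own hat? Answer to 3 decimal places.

This is the derangement probability: permutations of 8 with no fixed point.
D(8) = 8! · (1 − 1/1! + 1/2! − ··· + (−1)^8/8!) = 14833.
P = 14833/40320 = 2119/5760 ≈ 0.368.

0.368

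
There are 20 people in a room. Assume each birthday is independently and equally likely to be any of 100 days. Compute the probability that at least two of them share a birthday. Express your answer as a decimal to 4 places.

0.8696

It's easier to compute the probability that all 20 are distinct.
P(all distinct) = 100/100 · 99/100 · ··· · 81/100 ≈ 0.1304.
So the probability of at least one match is 1 − 0.1304 = 0.8696.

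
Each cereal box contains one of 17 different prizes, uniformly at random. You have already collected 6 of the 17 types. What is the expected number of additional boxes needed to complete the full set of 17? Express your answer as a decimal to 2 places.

51.34

Starting from 6 distinct types, each trial gives a new one with probability (17−i)/17 when i types are held, so the wait for the next new type is 17/(17−i).
E = 17/11 + 17/10 + 17/9 + 17/8 + 17/7 + 17/6 + 17/5 + 17/4 + 17/3 + 17/2 + 17/1 = 1423087/27720 ≈ 51.34.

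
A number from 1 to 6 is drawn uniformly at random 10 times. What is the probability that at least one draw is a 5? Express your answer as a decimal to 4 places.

P(no draw is a 5) = (5/6)^10 ≈ 0.1615.
P(at least one) = 1 − 0.1615 = 0.8385.

0.8385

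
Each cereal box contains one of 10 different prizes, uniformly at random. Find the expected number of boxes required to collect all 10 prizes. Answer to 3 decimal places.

After i distinct types are collected, each trial gives a new one with probability (10−i)/10, so the expected wait for the next new type is 10/(10−i).
E = 10/10 + 10/9 + 10/8 + 10/7 + 10/6 + 10/5 + 10/4 + 10/3 + 10/2 + 10/1 = 7381/252 ≈ 29.290.

29.290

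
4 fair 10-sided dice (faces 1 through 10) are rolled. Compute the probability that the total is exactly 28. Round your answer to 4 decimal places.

0.0415

There are 10^4 = 10000 equally likely outcomes.
The number of ordered 4-tuples from {1,…,10} summing to 28 is 415.
P(sum = 28) = 415/10000 = 83/2000 ≈ 0.0415.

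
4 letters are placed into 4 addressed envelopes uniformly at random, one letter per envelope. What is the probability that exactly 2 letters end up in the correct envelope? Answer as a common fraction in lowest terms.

1/4

Choose which 2 of the 4 are fixed: C(4,2) = 6 ways.
The remaining 2 must have no fixed point: D(2) = 1.
P = 6·1/24 = 1/4.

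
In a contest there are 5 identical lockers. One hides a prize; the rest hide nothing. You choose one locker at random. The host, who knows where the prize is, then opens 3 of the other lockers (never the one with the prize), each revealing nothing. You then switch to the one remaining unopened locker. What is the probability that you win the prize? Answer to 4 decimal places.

0.8000

Your original locker holds the prize with probability 1/5, so the other 4 collectively hold it with probability 4/5.
The host can always find 3 empty lockers to open, so the reveals don't change that 4/5; it is now spread over the 1 remaining unopened locker.
P(win by switching) = (4/5) · (1/1) = 4/5 ≈ 0.8000.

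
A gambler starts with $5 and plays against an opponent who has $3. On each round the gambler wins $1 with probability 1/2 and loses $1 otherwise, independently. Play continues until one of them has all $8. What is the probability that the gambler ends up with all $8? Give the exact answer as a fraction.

5/8

With a fair step, P(i) = ½P(i−1) + ½P(i+1) with P(0)=0, P(8)=1 has the linear solution P(i) = i/8.
P(5) = 5/8.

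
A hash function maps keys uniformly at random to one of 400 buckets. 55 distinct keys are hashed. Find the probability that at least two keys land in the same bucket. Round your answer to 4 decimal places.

It's easier to compute the probability that all 55 are distinct.
P(all distinct) = 400/400 · 399/400 · ··· · 346/400 ≈ 0.0204.
So the probability of at least one match is 1 − 0.0204 = 0.9796.

0.9796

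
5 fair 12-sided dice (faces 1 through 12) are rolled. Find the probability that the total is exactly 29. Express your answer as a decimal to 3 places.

There are 12^5 = 248832 equally likely outcomes.
The number of ordered 5-tuples from {1,…,12} summing to 29 is 11385.
P(sum = 29) = 11385/248832 = 1265/27648 ≈ 0.046.

0.046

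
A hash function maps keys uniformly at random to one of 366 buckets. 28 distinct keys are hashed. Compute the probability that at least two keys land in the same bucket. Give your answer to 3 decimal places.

It's easier to compute the probability that all 28 are distinct.
P(all distinct) = 366/366 · 365/366 · ··· · 339/366 ≈ 0.347.
So the probability of at least one match is 1 − 0.347 = 0.653.

0.653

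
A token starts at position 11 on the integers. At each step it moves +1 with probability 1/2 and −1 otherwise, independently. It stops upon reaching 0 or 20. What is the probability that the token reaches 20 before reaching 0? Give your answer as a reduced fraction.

With a fair step, P(i) = ½P(i−1) + ½P(i+1) with P(0)=0, P(20)=1 has the linear solution P(i) = i/20.
P(11) = 11/20.

11/20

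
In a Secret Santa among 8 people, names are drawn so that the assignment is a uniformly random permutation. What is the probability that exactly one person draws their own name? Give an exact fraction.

103/280

Choose which one is fixed: C(8,1) = 8 ways.
The remaining 7 must have no fixed point: D(7) = 1854.
P = 8·1854/40320 = 103/280.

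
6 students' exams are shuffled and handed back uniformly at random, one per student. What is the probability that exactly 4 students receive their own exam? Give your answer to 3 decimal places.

0.021

Choose which 4 of the 6 are fixed: C(6,4) = 15 ways.
The remaining 2 must have no fixed point: D(2) = 1.
P = 15·1/720 = 1/48 ≈ 0.021.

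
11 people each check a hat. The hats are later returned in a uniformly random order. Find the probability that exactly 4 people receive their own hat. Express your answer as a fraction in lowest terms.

103/6720

Choose which 4 of the 11 are fixed: C(11,4) = 330 ways.
The remaining 7 must have no fixed point: D(7) = 1854.
P = 330·1854/39916800 = 103/6720.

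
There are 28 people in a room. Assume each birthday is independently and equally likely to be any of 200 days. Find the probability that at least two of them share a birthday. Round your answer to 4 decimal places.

It's easier to compute the probability that all 28 are distinct.
P(all distinct) = 200/200 · 199/200 · ··· · 173/200 ≈ 0.1376.
So the probability of at least one match is 1 − 0.1376 = 0.8624.

0.8624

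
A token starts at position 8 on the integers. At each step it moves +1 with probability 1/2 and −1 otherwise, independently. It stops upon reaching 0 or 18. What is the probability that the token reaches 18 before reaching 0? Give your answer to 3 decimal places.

0.444

With a fair step, P(i) = ½P(i−1) + ½P(i+1) with P(0)=0, P(18)=1 has the linear solution P(i) = i/18.
P(8) = 8/18 = 4/9 ≈ 0.444.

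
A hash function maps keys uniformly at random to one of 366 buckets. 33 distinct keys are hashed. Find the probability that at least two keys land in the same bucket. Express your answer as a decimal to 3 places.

It's easier to compute the probability that all 33 are distinct.
P(all distinct) = 366/366 · 365/366 · ··· · 334/366 ≈ 0.226.
So the probability of at least one match is 1 − 0.226 = 0.774.

0.774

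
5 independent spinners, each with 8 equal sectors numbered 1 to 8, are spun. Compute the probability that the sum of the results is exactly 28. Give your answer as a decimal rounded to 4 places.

There are 8^5 = 32768 equally likely outcomes.
The number of ordered 5-tuples from {1,…,8} summing to 28 is 1470.
P(sum = 28) = 1470/32768 = 735/16384 ≈ 0.0449.

0.0449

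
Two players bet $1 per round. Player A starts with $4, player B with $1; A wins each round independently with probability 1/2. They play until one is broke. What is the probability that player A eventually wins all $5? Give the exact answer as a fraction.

With a fair step, P(i) = ½P(i−1) + ½P(i+1) with P(0)=0, P(5)=1 has the linear solution P(i) = i/5.
P(4) = 4/5.

4/5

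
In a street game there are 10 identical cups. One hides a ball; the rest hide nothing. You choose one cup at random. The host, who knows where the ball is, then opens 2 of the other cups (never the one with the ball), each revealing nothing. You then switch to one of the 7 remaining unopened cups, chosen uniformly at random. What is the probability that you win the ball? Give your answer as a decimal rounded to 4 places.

Your original cup holds the ball with probability 1/10, so the other 9 collectively hold it with probability 9/10.
The host can always find 2 empty cups to open, so the reveals don't change that 9/10; it is now spread over the 7 remaining unopened cups.
P(win by switching) = (9/10) · (1/7) = 9/70 ≈ 0.1286.

0.1286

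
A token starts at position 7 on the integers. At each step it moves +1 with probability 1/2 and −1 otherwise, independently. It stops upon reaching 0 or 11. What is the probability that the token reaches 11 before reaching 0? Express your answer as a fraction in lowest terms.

With a fair step, P(i) = ½P(i−1) + ½P(i+1) with P(0)=0, P(11)=1 has the linear solution P(i) = i/11.
P(7) = 7/11.

7/11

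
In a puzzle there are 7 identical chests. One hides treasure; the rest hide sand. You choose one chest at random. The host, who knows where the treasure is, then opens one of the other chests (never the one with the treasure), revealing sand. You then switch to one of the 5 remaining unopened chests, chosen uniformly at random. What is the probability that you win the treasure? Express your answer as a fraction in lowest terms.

Your original chest holds the treasure with probability 1/7, so the other 6 collectively hold it with probability 6/7.
The host can always find an empty chest to open, so this doesn't change that 6/7; it is now spread over the 5 remaining unopened chests.
P(win by switching) = (6/7) · (1/5) = 6/35.

6/35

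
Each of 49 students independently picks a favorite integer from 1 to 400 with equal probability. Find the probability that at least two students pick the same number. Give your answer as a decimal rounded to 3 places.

It's easier to compute the probability that all 49 are distinct.
P(all distinct) = 400/400 · 399/400 · ··· · 352/400 ≈ 0.047.
So the probability of at least one match is 1 − 0.047 = 0.953.

0.953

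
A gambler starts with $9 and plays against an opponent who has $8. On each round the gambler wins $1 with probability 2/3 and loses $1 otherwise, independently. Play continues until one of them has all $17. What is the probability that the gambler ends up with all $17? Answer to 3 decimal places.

Let r = q/p = (1/3)/(2/3) = 1/2. The recurrence P(i) = p·P(i+1) + q·P(i−1) with P(0)=0, P(17)=1 gives P(i) = (1 − r^i)/(1 − r^17).
P(9) = (1 − (1/2)^9) / (1 − (1/2)^17) = 130816/131071 ≈ 0.998.

0.998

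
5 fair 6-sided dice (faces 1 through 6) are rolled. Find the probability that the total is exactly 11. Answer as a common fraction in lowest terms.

There are 6^5 = 7776 equally likely outcomes.
The number of ordered 5-tuples from {1,…,6} summing to 11 is 205.
P(sum = 11) = 205/7776.

205/7776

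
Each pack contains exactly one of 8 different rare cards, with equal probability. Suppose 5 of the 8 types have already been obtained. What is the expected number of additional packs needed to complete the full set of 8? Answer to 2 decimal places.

14.67

Starting from 5 distinct types, each trial gives a new one with probability (8−i)/8 when i types are held, so the wait for the next new type is 8/(8−i).
E = 8/3 + 8/2 + 8/1 = 44/3 ≈ 14.67.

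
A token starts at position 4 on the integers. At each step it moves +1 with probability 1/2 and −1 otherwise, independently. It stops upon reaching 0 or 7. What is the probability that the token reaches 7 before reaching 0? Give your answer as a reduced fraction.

With a fair step, P(i) = ½P(i−1) + ½P(i+1) with P(0)=0, P(7)=1 has the linear solution P(i) = i/7.
P(4) = 4/7.

4/7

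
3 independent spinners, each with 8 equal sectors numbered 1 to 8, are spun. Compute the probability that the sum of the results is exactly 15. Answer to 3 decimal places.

0.090

There are 8^3 = 512 equally likely outcomes.
The number of ordered 3-tuples from {1,…,8} summing to 15 is 46.
P(sum = 15) = 46/512 = 23/256 ≈ 0.090.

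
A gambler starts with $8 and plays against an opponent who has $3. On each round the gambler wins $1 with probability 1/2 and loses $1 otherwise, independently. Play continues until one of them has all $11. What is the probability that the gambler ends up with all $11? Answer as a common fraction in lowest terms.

8/11

With a fair step, P(i) = ½P(i−1) + ½P(i+1) with P(0)=0, P(11)=1 has the linear solution P(i) = i/11.
P(8) = 8/11.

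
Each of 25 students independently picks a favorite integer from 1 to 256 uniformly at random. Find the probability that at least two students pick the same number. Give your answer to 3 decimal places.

0.702

It's easier to compute the probability that all 25 are distinct.
P(all distinct) = 256/256 · 255/256 · ··· · 232/256 ≈ 0.298.
So the probability of at least one match is 1 − 0.298 = 0.702.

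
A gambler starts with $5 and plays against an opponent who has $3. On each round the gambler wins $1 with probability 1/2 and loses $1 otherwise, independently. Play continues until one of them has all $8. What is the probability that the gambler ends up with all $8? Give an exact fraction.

5/8

With a fair step, P(i) = ½P(i−1) + ½P(i+1) with P(0)=0, P(8)=1 has the linear solution P(i) = i/8.
P(5) = 5/8.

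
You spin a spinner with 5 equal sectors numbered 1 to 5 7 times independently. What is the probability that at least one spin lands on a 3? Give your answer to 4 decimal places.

0.7903

P(no spin lands on a 3) = (4/5)^7 ≈ 0.2097.
P(at least one) = 1 − 0.2097 = 0.7903.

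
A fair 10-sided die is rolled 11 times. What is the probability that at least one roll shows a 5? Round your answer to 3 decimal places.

P(no roll shows a 5) = (9/10)^11 ≈ 0.314.
P(at least one) = 1 − 0.314 = 0.686.

0.686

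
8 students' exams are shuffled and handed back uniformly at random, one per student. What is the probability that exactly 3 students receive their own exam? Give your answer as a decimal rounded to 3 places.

Choose which 3 of the 8 are fixed: C(8,3) = 56 ways.
The remaining 5 must have no fixed point: D(5) = 44.
P = 56·44/40320 = 11/180 ≈ 0.061.

0.061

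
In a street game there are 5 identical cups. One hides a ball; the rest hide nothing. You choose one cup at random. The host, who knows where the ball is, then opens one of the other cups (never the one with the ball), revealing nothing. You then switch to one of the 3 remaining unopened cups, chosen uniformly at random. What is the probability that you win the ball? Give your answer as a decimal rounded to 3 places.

0.267

Your original cup holds the ball with probability 1/5, so the other 4 collectively hold it with probability 4/5.
The host can always find an empty cup to open, so this doesn't change that 4/5; it is now spread over the 3 remaining unopened cups.
P(win by switching) = (4/5) · (1/3) = 4/15 ≈ 0.267.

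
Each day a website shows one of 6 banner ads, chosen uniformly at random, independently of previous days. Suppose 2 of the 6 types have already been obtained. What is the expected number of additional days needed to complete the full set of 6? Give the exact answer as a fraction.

Starting from 2 distinct types, each trial gives a new one with probability (6−i)/6 when i types are held, so the wait for the next new type is 6/(6−i).
E = 6/4 + 6/3 + 6/2 + 6/1 = 25/2.

25/2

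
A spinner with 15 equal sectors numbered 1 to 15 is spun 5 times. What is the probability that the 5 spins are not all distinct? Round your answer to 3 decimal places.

P(all 5 different) = 15/15 · 14/15 · ··· · 11/15 ≈ 0.475.
P(at least two equal) = 1 − 0.475 = 0.525.

0.525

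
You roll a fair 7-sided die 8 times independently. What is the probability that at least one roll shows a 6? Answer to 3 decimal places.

P(no roll shows a 6) = (6/7)^8 ≈ 0.291.
P(at least one) = 1 − 0.291 = 0.709.

0.709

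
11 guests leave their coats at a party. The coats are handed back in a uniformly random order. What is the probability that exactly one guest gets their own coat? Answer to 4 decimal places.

Choose which one is fixed: C(11,1) = 11 ways.
The remaining 10 must have no fixed point: D(10) = 1334961.
P = 11·1334961/39916800 = 16481/44800 ≈ 0.3679.

0.3679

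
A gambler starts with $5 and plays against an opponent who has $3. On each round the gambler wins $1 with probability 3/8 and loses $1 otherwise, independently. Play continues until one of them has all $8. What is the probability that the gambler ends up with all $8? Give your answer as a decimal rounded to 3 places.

0.203

Let r = q/p = (5/8)/(3/8) = 5/3. The recurrence P(i) = p·P(i+1) + q·P(i−1) with P(0)=0, P(8)=1 gives P(i) = (1 − r^i)/(1 − r^8).
P(5) = (1 − (5/3)^5) / (1 − (5/3)^8) = 38907/192032 ≈ 0.203.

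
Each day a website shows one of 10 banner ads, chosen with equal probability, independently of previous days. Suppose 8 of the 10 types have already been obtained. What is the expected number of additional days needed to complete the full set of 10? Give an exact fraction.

Starting from 8 distinct types, each trial gives a new one with probability (10−i)/10 when i types are held, so the wait for the next new type is 10/(10−i).
E = 10/2 + 10/1 = 15.

15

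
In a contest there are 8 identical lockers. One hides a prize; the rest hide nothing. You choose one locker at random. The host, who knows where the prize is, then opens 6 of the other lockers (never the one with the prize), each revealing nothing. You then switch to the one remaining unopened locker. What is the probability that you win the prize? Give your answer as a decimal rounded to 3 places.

Your original locker holds the prize with probability 1/8, so the other 7 collectively hold it with probability 7/8.
The host can always find 6 empty lockers to open, so the reveals don't change that 7/8; it is now spread over the 1 remaining unopened locker.
P(win by switching) = (7/8) · (1/1) = 7/8 ≈ 0.875.

0.875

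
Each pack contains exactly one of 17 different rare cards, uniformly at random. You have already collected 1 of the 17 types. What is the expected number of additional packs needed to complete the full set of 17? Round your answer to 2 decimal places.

57.47

Starting from 1 distinct type, each trial gives a new one with probability (17−i)/17 when i types are held, so the wait for the next new type is 17/(17−i).
E = 17/16 + 17/15 + 17/14 + 17/13 + 17/12 + 17/11 + 17/10 + 17/9 + 17/8 + 17/7 + 17/6 + 17/5 + 17/4 + 17/3 + 17/2 + 17/1 = 41421503/720720 ≈ 57.47.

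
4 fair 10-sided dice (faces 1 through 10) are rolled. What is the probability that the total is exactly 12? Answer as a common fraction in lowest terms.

33/2000

There are 10^4 = 10000 equally likely outcomes.
The number of ordered 4-tuples from {1,…,10} summing to 12 is 165.
P(sum = 12) = 165/10000 = 33/2000.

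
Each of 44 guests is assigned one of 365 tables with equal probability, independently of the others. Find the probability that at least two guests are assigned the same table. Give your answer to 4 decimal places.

It's easier to compute the probability that all 44 are distinct.
P(all distinct) = 365/365 · 364/365 · ··· · 322/365 ≈ 0.0671.
So the probability of at least one match is 1 − 0.0671 = 0.9329.

0.9329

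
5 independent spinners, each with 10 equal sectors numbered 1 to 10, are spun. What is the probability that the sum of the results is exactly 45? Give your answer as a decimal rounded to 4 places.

0.0013

There are 10^5 = 100000 equally likely outcomes.
The number of ordered 5-tuples from {1,…,10} summing to 45 is 126.
P(sum = 45) = 126/100000 = 63/50000 ≈ 0.0013.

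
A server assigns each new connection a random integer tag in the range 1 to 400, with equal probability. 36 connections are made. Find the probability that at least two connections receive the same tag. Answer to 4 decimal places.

0.8028

It's easier to compute the probability that all 36 are distinct.
P(all distinct) = 400/400 · 399/400 · ··· · 365/400 ≈ 0.1972.
So the probability of at least one match is 1 − 0.1972 = 0.8028.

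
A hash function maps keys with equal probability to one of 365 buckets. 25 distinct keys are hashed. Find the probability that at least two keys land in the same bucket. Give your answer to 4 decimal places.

0.5687

It's easier to compute the probability that all 25 are distinct.
P(all distinct) = 365/365 · 364/365 · ··· · 341/365 ≈ 0.4313.
So the probability of at least one match is 1 − 0.4313 = 0.5687.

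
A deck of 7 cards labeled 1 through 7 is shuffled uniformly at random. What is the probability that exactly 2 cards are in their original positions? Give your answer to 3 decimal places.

Choose which 2 of the 7 are fixed: C(7,2) = 21 ways.
The remaining 5 must have no fixed point: D(5) = 44.
P = 21·44/5040 = 11/60 ≈ 0.183.

0.183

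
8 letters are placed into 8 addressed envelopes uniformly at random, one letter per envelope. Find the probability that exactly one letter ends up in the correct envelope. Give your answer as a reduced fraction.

103/280

Choose which one is fixed: C(8,1) = 8 ways.
The remaining 7 must have no fixed point: D(7) = 1854.
P = 8·1854/40320 = 103/280.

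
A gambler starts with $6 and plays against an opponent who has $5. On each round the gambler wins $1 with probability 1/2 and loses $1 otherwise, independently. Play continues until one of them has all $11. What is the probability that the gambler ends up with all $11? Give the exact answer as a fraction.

With a fair step, P(i) = ½P(i−1) + ½P(i+1) with P(0)=0, P(11)=1 has the linear solution P(i) = i/11.
P(6) = 6/11.

6/11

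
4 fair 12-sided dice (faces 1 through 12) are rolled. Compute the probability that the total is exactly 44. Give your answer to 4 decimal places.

There are 12^4 = 20736 equally likely outcomes.
The number of ordered 4-tuples from {1,…,12} summing to 44 is 35.
P(sum = 44) = 35/20736 ≈ 0.0017.

0.0017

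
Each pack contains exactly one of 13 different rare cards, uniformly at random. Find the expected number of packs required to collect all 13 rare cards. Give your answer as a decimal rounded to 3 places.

41.342

After i distinct types are collected, each trial gives a new one with probability (13−i)/13, so the expected wait for the next new type is 13/(13−i).
E = 13/13 + 13/12 + 13/11 + 13/10 + 13/9 + 13/8 + 13/7 + 13/6 + 13/5 + 13/4 + 13/3 + 13/2 + 13/1 = 1145993/27720 ≈ 41.342.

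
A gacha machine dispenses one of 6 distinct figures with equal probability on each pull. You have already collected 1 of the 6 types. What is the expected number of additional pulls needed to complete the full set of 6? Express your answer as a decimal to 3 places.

13.700

Starting from 1 distinct type, each trial gives a new one with probability (6−i)/6 when i types are held, so the wait for the next new type is 6/(6−i).
E = 6/5 + 6/4 + 6/3 + 6/2 + 6/1 = 137/10 ≈ 13.700.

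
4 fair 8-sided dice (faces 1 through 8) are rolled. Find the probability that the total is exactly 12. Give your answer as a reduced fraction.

161/4096

There are 8^4 = 4096 equally likely outcomes.
The number of ordered 4-tuples from {1,…,8} summing to 12 is 161.
P(sum = 12) = 161/4096.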